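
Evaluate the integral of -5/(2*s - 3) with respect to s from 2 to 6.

An antiderivative is F(s) = -5*log(2*s - 3)/2.
Then F(6) - F(2) = (-5*log(3)) - (0) = -5*log(3).

-5*log(3)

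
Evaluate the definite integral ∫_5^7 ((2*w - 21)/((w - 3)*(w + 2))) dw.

-5*log(7) - 3*log(2) + 10*log(3)

Factor the denominator: w**2 - w - 6 = (w + 2)(w - 3).
Partial fractions: (2*w - 21)/((w - 3)*(w + 2)) = 5/(w + 2) - 3/(w - 3).
An antiderivative is F(w) = -3*log(w - 3) + 5*log(w + 2).
Then F(7) - F(5) = (-6*log(2) + 10*log(3)) - (-3*log(2) + 5*log(7)) = -5*log(7) - 3*log(2) + 10*log(3).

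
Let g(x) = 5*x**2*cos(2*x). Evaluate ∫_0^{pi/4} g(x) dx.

-5/4 + 5*pi**2/32

Integrate by parts twice (u = x^2, dv = 5*cos(2*x) dx).
An antiderivative is F(x) = 5*x**2*sin(2*x)/2 + 5*x*cos(2*x)/2 - 5*sin(2*x)/4.
Then F(pi/4) - F(0) = (-5/4 + 5*pi**2/32) - (0) = -5/4 + 5*pi**2/32.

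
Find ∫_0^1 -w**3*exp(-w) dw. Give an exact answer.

Integrate by parts 3 times (u = w^3, dv = -exp(-w) dw).
An antiderivative is F(w) = (w**3 + 3*w**2 + 6*w + 6)*exp(-w).
Then F(1) - F(0) = (16*exp(-1)) - (6) = -6 + 16*exp(-1).

-6 + 16*exp(-1)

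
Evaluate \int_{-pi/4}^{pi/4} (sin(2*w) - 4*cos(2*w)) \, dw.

-4

An antiderivative is F(w) = -2*sin(2*w) - cos(2*w)/2.
Then F(pi/4) - F(-pi/4) = (-2) - (2) = -4.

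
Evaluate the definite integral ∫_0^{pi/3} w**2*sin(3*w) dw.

-4/27 + pi**2/27

Integrate by parts twice (u = w^2, dv = sin(3*w) dw).
An antiderivative is F(w) = -w**2*cos(3*w)/3 + 2*w*sin(3*w)/9 + 2*cos(3*w)/27.
Then F(pi/3) - F(0) = (-2/27 + pi**2/27) - (2/27) = -4/27 + pi**2/27.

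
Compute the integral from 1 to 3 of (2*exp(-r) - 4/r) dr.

-4*log(3) - 2*exp(-3) + 2*exp(-1)

An antiderivative is F(r) = -4*log(r) - 2*exp(-r).
Then F(3) - F(1) = (-4*log(3) - 2*exp(-3)) - (-2*exp(-1)) = -4*log(3) - 2*exp(-3) + 2*exp(-1).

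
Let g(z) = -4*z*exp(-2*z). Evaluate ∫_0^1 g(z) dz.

Integrate by parts once (u = z, dv = -4*exp(-2*z) dz).
An antiderivative is F(z) = (2*z + 1)*exp(-2*z).
Then F(1) - F(0) = (3*exp(-2)) - (1) = -1 + 3*exp(-2).

-1 + 3*exp(-2)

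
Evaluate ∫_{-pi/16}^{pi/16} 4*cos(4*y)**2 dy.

Use the identity cos^2(4*y) = (1 + cos(8*y))/2.
An antiderivative is F(y) = 2*y + sin(8*y)/4.
Then F(pi/16) - F(-pi/16) = (1/4 + pi/8) - (-pi/8 - 1/4) = 1/2 + pi/4.

1/2 + pi/4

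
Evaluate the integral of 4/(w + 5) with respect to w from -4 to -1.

8*log(2)

An antiderivative is F(w) = 4*log(w + 5).
Then F(-1) - F(-4) = (8*log(2)) - (0) = 8*log(2).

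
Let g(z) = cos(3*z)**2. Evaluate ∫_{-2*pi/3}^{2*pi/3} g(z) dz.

Use the identity cos^2(3*z) = (1 + cos(6*z))/2.
An antiderivative is F(z) = z/2 + sin(6*z)/12.
Then F(2*pi/3) - F(-2*pi/3) = (pi/3) - (-pi/3) = 2*pi/3.

2*pi/3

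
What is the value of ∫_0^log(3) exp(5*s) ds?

Let u = exp(s), so du = exp(s) ds. When s = 0, u = 1; when s = log(3), u = 3.
The integral becomes ∫ u**4 du from 1 to 3, with antiderivative u**5/5.
Back in s: F(s) = exp(5*s)/5.
Then F(log(3)) - F(0) = (243/5) - (1/5) = 242/5.

242/5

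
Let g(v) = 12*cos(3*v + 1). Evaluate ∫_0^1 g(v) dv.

-4*sin(1) + 4*sin(4)

Let u = 3*v + 1, so du = 3 dv. When v = 0, u = 1; when v = 1, u = 4.
The integral becomes 4·∫ cos(u) du from 1 to 4, with antiderivative 4*sin(u).
Back in v: F(v) = 4*sin(3*v + 1).
Then F(1) - F(0) = (4*sin(4)) - (4*sin(1)) = -4*sin(1) + 4*sin(4).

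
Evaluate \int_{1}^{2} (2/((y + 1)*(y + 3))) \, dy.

Factor the denominator: y**2 + 4*y + 3 = (y + 3)(y + 1).
Partial fractions: 2/((y + 1)*(y + 3)) = -1/(y + 3) + 1/(y + 1).
An antiderivative is F(y) = log(y + 1) - log(y + 3).
Then F(2) - F(1) = (log(3/5)) - (-log(2)) = log(6/5).

log(6/5)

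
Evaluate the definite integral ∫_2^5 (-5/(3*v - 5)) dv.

An antiderivative is F(v) = -5*log(3*v - 5)/3.
Then F(5) - F(2) = (-5*log(10)/3) - (0) = -5*log(10)/3.

-5*log(10)/3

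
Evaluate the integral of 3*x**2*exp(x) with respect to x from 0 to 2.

Integrate by parts twice (u = x^2, dv = 3*exp(x) dx).
An antiderivative is F(x) = (3*x**2 - 6*x + 6)*exp(x).
Then F(2) - F(0) = (6*exp(2)) - (6) = -6 + 6*exp(2).

-6 + 6*exp(2)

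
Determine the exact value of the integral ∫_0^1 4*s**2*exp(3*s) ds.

-8/27 + 20*exp(3)/27

Integrate by parts twice (u = s^2, dv = 4*exp(3*s) ds).
An antiderivative is F(s) = (36*s**2 - 24*s + 8)*exp(3*s)/27.
Then F(1) - F(0) = (20*exp(3)/27) - (8/27) = -8/27 + 20*exp(3)/27.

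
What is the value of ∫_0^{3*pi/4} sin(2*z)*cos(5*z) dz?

-2/21 + 5*sqrt(2)/42

Use the identity sin(2*z)cos(5*z) = [sin(7*z) + sin(-3*z)]/2.
An antiderivative is F(z) = cos(3*z)/6 - cos(7*z)/14.
Then F(3*pi/4) - F(0) = (5*sqrt(2)/42) - (2/21) = -2/21 + 5*sqrt(2)/42.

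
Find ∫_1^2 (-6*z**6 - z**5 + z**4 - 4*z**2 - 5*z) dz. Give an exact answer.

By the power rule, an antiderivative is F(z) = -6*z**7/7 - z**6/6 + z**5/5 - 4*z**3/3 - 5*z**2/2.
Then F(2) - F(1) = (-14138/105) - (-163/35) = -13649/105.

-13649/105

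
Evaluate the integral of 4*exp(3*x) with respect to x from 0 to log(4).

84

Let u = exp(x), so du = exp(x) dx. When x = 0, u = 1; when x = log(4), u = 4.
The integral becomes 4·∫ u**2 du from 1 to 4, with antiderivative 4*u**3/3.
Back in x: F(x) = 4*exp(3*x)/3.
Then F(log(4)) - F(0) = (256/3) - (4/3) = 84.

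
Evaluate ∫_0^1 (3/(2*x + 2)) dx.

3*log(2)/2

An antiderivative is F(x) = 3*log(2*x + 2)/2.
Then F(1) - F(0) = (log(8)) - (3*log(2)/2) = 3*log(2)/2.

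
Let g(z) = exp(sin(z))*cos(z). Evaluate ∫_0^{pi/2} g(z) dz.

Let u = sin(z), so du = cos(z) dz. When z = 0, u = 0; when z = pi/2, u = 1.
The integral becomes ∫ exp(u) du from 0 to 1, with antiderivative exp(u).
Back in z: F(z) = exp(sin(z)).
Then F(pi/2) - F(0) = (E) - (1) = -1 + E.

-1 + E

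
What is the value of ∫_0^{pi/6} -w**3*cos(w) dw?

-6 - sqrt(3)*pi**2/24 - pi**3/432 + pi/2 + 3*sqrt(3)

Integrate by parts 3 times (u = w^3, dv = -cos(w) dw).
An antiderivative is F(w) = -w**3*sin(w) - 3*w**2*cos(w) + 6*w*sin(w) + 6*cos(w).
Then F(pi/6) - F(0) = (-sqrt(3)*pi**2/24 - pi**3/432 + pi/2 + 3*sqrt(3)) - (6) = -6 - sqrt(3)*pi**2/24 - pi**3/432 + pi/2 + 3*sqrt(3).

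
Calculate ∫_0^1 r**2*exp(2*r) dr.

-1/4 + exp(2)/4

Integrate by parts twice (u = r^2, dv = exp(2*r) dr).
An antiderivative is F(r) = (2*r**2 - 2*r + 1)*exp(2*r)/4.
Then F(1) - F(0) = (exp(2)/4) - (1/4) = -1/4 + exp(2)/4.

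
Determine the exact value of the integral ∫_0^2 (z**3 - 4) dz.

By the power rule, an antiderivative is F(z) = z**4/4 - 4*z.
Then F(2) - F(0) = (-4) - (0) = -4.

-4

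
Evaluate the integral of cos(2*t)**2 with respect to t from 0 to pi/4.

pi/8

Use the identity cos^2(2*t) = (1 + cos(4*t))/2.
An antiderivative is F(t) = t/2 + sin(4*t)/8.
Then F(pi/4) - F(0) = (pi/8) - (0) = pi/8.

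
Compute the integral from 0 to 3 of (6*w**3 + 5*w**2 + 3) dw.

351/2

By the power rule, an antiderivative is F(w) = 3*w**4/2 + 5*w**3/3 + 3*w.
Then F(3) - F(0) = (351/2) - (0) = 351/2.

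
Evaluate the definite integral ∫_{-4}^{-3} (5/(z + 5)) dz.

An antiderivative is F(z) = 5*log(z + 5).
Then F(-3) - F(-4) = (log(32)) - (0) = log(32).

log(32)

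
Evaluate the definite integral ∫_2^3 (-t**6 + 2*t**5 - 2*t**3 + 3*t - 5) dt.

By the power rule, an antiderivative is F(t) = -t**7/7 + t**6/3 - t**4/2 + 3*t**2/2 - 5*t.
Then F(3) - F(2) = (-780/7) - (-188/21) = -2152/21.

-2152/21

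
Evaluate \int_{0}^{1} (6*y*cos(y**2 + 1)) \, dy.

-3*sin(1) + 3*sin(2)

Let u = y**2 + 1, so du = 2*y dy. When y = 0, u = 1; when y = 1, u = 2.
The integral becomes 3·∫ cos(u) du from 1 to 2, with antiderivative 3*sin(u).
Back in y: F(y) = 3*sin(y**2 + 1).
Then F(1) - F(0) = (3*sin(2)) - (3*sin(1)) = -3*sin(1) + 3*sin(2).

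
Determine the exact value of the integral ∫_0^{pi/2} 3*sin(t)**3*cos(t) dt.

Let u = sin(t), so du = cos(t) dt. When t = 0, u = 0; when t = pi/2, u = 1.
The integral becomes 3·∫ u**3 du from 0 to 1, with antiderivative 3*u**4/4.
Back in t: F(t) = 3*sin(t)**4/4.
Then F(pi/2) - F(0) = (3/4) - (0) = 3/4.

3/4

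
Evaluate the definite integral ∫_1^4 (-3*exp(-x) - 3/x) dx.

-6*log(2) - 3*exp(-1) + 3*exp(-4)

An antiderivative is F(x) = -3*log(x) + 3*exp(-x).
Then F(4) - F(1) = (-6*log(2) + 3*exp(-4)) - (3*exp(-1)) = -6*log(2) - 3*exp(-1) + 3*exp(-4).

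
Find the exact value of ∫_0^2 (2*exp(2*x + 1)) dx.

-exp(1) + exp(5)

Let u = 2*x + 1, so du = 2 dx. When x = 0, u = 1; when x = 2, u = 5.
The integral becomes ∫ exp(u) du from 1 to 5, with antiderivative exp(u).
Back in x: F(x) = exp(2*x + 1).
Then F(2) - F(0) = (exp(5)) - (exp(1)) = -exp(1) + exp(5).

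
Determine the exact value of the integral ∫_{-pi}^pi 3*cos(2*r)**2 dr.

Use the identity cos^2(2*r) = (1 + cos(4*r))/2.
An antiderivative is F(r) = 3*r/2 + 3*sin(4*r)/8.
Then F(pi) - F(-pi) = (3*pi/2) - (-3*pi/2) = 3*pi.

3*pi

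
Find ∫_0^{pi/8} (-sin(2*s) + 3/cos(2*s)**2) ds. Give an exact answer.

sqrt(2)/4 + 1

An antiderivative is F(s) = cos(2*s)/2 + 3*tan(2*s)/2.
Then F(pi/8) - F(0) = (sqrt(2)/4 + 3/2) - (1/2) = sqrt(2)/4 + 1.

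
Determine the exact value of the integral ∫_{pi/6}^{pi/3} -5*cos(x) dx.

5/2 - 5*sqrt(3)/2

An antiderivative is F(x) = -5*sin(x).
Then F(pi/3) - F(pi/6) = (-5*sqrt(3)/2) - (-5/2) = 5/2 - 5*sqrt(3)/2.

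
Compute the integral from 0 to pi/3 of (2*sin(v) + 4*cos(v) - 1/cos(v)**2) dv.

An antiderivative is F(v) = 4*sin(v) - 2*cos(v) - tan(v).
Then F(pi/3) - F(0) = (-1 + sqrt(3)) - (-2) = 1 + sqrt(3).

1 + sqrt(3)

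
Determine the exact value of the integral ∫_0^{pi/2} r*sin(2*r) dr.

Integrate by parts once (u = r, dv = sin(2*r) dr).
An antiderivative is F(r) = -r*cos(2*r)/2 + sin(2*r)/4.
Then F(pi/2) - F(0) = (pi/4) - (0) = pi/4.

pi/4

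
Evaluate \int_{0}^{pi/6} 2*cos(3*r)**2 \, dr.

Use the identity cos^2(3*r) = (1 + cos(6*r))/2.
An antiderivative is F(r) = r + sin(6*r)/6.
Then F(pi/6) - F(0) = (pi/6) - (0) = pi/6.

pi/6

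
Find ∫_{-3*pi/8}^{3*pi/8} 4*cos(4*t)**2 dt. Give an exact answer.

Use the identity cos^2(4*t) = (1 + cos(8*t))/2.
An antiderivative is F(t) = 2*t + sin(8*t)/4.
Then F(3*pi/8) - F(-3*pi/8) = (3*pi/4) - (-3*pi/4) = 3*pi/2.

3*pi/2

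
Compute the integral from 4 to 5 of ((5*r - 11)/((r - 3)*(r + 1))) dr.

-4*log(5) + 5*log(2) + 4*log(3)

Factor the denominator: r**2 - 2*r - 3 = (r + 1)(r - 3).
Partial fractions: (5*r - 11)/((r - 3)*(r + 1)) = 4/(r + 1) + 1/(r - 3).
An antiderivative is F(r) = log(r - 3) + 4*log(r + 1).
Then F(5) - F(4) = (5*log(2) + 4*log(3)) - (4*log(5)) = -4*log(5) + 5*log(2) + 4*log(3).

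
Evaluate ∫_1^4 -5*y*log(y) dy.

Integrate by parts once (u = ln y, dv = -5*y dy).
An antiderivative is F(y) = -5*y**2*(2*log(y) - 1)/4.
Then F(4) - F(1) = (20 - 80*log(2)) - (5/4) = 75/4 - 80*log(2).

75/4 - 80*log(2)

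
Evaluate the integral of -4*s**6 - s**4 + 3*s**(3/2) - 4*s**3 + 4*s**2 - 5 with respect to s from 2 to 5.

By the power rule, an antiderivative is F(s) = -4*s**7/7 + 6*s**(5/2)/5 - s**5/5 - s**4 + 4*s**3/3 - 5*s.
Then F(5) - F(2) = (-960775/21 + 30*sqrt(5)) - (-9962/105 + 24*sqrt(2)/5) = -1597971/35 - 24*sqrt(2)/5 + 30*sqrt(5).

-1597971/35 - 24*sqrt(2)/5 + 30*sqrt(5)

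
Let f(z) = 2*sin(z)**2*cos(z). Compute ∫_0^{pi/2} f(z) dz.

Let u = sin(z), so du = cos(z) dz. When z = 0, u = 0; when z = pi/2, u = 1.
The integral becomes 2·∫ u**2 du from 0 to 1, with antiderivative 2*u**3/3.
Back in z: F(z) = 2*sin(z)**3/3.
Then F(pi/2) - F(0) = (2/3) - (0) = 2/3.

2/3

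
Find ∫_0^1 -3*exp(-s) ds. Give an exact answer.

-3 + 3*exp(-1)

An antiderivative is F(s) = 3*exp(-s).
Then F(1) - F(0) = (3*exp(-1)) - (3) = -3 + 3*exp(-1).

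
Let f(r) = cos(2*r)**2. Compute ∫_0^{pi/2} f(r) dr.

Use the identity cos^2(2*r) = (1 + cos(4*r))/2.
An antiderivative is F(r) = r/2 + sin(4*r)/8.
Then F(pi/2) - F(0) = (pi/4) - (0) = pi/4.

pi/4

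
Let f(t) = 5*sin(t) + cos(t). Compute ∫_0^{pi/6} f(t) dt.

An antiderivative is F(t) = sin(t) - 5*cos(t).
Then F(pi/6) - F(0) = (1/2 - 5*sqrt(3)/2) - (-5) = 11/2 - 5*sqrt(3)/2.

11/2 - 5*sqrt(3)/2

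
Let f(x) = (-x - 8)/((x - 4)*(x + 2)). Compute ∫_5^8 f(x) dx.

log(5/56)

Factor the denominator: x**2 - 2*x - 8 = (x + 2)(x - 4).
Partial fractions: (-x - 8)/((x - 4)*(x + 2)) = 1/(x + 2) - 2/(x - 4).
An antiderivative is F(x) = -2*log(x - 4) + log(x + 2).
Then F(8) - F(5) = (log(5/8)) - (log(7)) = log(5/56).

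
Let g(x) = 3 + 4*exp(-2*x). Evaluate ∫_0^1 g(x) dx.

5 - 2*exp(-2)

An antiderivative is F(x) = 3*x - 2*exp(-2*x).
Then F(1) - F(0) = (3 - 2*exp(-2)) - (-2) = 5 - 2*exp(-2).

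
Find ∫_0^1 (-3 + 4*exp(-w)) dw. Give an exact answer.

An antiderivative is F(w) = -3*w - 4*exp(-w).
Then F(1) - F(0) = (-3 - 4*exp(-1)) - (-4) = 1 - 4*exp(-1).

1 - 4*exp(-1)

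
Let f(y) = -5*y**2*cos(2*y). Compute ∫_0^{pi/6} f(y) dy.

-5*pi/24 - 5*sqrt(3)*pi**2/144 + 5*sqrt(3)/8

Integrate by parts twice (u = y^2, dv = -5*cos(2*y) dy).
An antiderivative is F(y) = -5*y**2*sin(2*y)/2 - 5*y*cos(2*y)/2 + 5*sin(2*y)/4.
Then F(pi/6) - F(0) = (-5*pi/24 - 5*sqrt(3)*pi**2/144 + 5*sqrt(3)/8) - (0) = -5*pi/24 - 5*sqrt(3)*pi**2/144 + 5*sqrt(3)/8.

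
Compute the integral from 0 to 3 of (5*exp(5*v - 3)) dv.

Let u = 5*v - 3, so du = 5 dv. When v = 0, u = -3; when v = 3, u = 12.
The integral becomes ∫ exp(u) du from -3 to 12, with antiderivative exp(u).
Back in v: F(v) = exp(5*v - 3).
Then F(3) - F(0) = (exp(12)) - (exp(-3)) = -(1 - exp(15))*exp(-3).

-(1 - exp(15))*exp(-3)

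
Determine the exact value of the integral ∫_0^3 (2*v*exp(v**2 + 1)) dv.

-exp(1) + exp(10)

Let u = v**2 + 1, so du = 2*v dv. When v = 0, u = 1; when v = 3, u = 10.
The integral becomes ∫ exp(u) du from 1 to 10, with antiderivative exp(u).
Back in v: F(v) = exp(v**2 + 1).
Then F(3) - F(0) = (exp(10)) - (exp(1)) = -exp(1) + exp(10).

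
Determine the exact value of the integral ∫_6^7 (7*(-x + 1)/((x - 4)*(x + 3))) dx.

-4*log(5) - log(2) + 5*log(3)

Factor the denominator: x**2 - x - 12 = (x + 3)(x - 4).
Partial fractions: 7*(-x + 1)/((x - 4)*(x + 3)) = -4/(x + 3) - 3/(x - 4).
An antiderivative is F(x) = -3*log(x - 4) - 4*log(x + 3).
Then F(7) - F(6) = (-4*log(5) - 3*log(3) - 4*log(2)) - (-8*log(3) - 3*log(2)) = -4*log(5) - log(2) + 5*log(3).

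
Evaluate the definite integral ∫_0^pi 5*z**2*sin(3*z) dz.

-20/27 + 5*pi**2/3

Integrate by parts twice (u = z^2, dv = 5*sin(3*z) dz).
An antiderivative is F(z) = -5*z**2*cos(3*z)/3 + 10*z*sin(3*z)/9 + 10*cos(3*z)/27.
Then F(pi) - F(0) = (-10/27 + 5*pi**2/3) - (10/27) = -20/27 + 5*pi**2/3.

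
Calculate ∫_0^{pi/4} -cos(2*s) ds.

-1/2

An antiderivative is F(s) = -sin(2*s)/2.
Then F(pi/4) - F(0) = (-1/2) - (0) = -1/2.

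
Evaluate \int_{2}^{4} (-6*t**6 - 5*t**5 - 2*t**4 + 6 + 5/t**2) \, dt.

-2474817/140

By the power rule, an antiderivative is F(t) = -6*t**7/7 - 5*t**6/6 - 2*t**5/5 + 6*t - 5/t.
Then F(4) - F(2) = (-7494317/420) - (-34933/210) = -2474817/140.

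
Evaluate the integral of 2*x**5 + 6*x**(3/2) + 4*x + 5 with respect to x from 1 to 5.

60*sqrt(5) + 26368/5

By the power rule, an antiderivative is F(x) = x**6/3 + 12*x**(5/2)/5 + 2*x**2 + 5*x.
Then F(5) - F(1) = (60*sqrt(5) + 15850/3) - (146/15) = 60*sqrt(5) + 26368/5.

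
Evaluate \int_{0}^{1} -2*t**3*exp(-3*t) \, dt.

Integrate by parts 3 times (u = t^3, dv = -2*exp(-3*t) dt).
An antiderivative is F(t) = (18*t**3 + 18*t**2 + 12*t + 4)*exp(-3*t)/27.
Then F(1) - F(0) = (52*exp(-3)/27) - (4/27) = -4/27 + 52*exp(-3)/27.

-4/27 + 52*exp(-3)/27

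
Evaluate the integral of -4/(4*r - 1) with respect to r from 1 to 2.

log(3/7)

An antiderivative is F(r) = -log(4*r - 1).
Then F(2) - F(1) = (-log(7)) - (-log(3)) = log(3/7).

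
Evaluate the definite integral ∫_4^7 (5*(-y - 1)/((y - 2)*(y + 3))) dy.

Factor the denominator: y**2 + y - 6 = (y + 3)(y - 2).
Partial fractions: 5*(-y - 1)/((y - 2)*(y + 3)) = -2/(y + 3) - 3/(y - 2).
An antiderivative is F(y) = -3*log(y - 2) - 2*log(y + 3).
Then F(7) - F(4) = (-5*log(5) - 2*log(2)) - (-2*log(7) - 3*log(2)) = -5*log(5) + log(2) + 2*log(7).

-5*log(5) + log(2) + 2*log(7)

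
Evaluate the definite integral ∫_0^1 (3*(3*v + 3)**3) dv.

1215/4

Let u = 3*v + 3, so du = 3 dv. When v = 0, u = 3; when v = 1, u = 6.
The integral becomes ∫ u**3 du from 3 to 6, with antiderivative u**4/4.
Back in v: F(v) = (3*v + 3)**4/4.
Then F(1) - F(0) = (324) - (81/4) = 1215/4.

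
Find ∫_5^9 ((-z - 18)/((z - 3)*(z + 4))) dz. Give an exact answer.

Factor the denominator: z**2 + z - 12 = (z + 4)(z - 3).
Partial fractions: (-z - 18)/((z - 3)*(z + 4)) = 2/(z + 4) - 3/(z - 3).
An antiderivative is F(z) = -3*log(z - 3) + 2*log(z + 4).
Then F(9) - F(5) = (-3*log(3) - 3*log(2) + 2*log(13)) - (log(81/8)) = -7*log(3) + 2*log(13).

-7*log(3) + 2*log(13)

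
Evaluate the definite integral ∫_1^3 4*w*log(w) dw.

-8 + 18*log(3)

Integrate by parts once (u = ln w, dv = 4*w dw).
An antiderivative is F(w) = w**2*(2*log(w) - 1).
Then F(3) - F(1) = (-9 + 18*log(3)) - (-1) = -8 + 18*log(3).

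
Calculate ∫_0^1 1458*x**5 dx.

Let u = 3*x, so du = 3 dx. When x = 0, u = 0; when x = 1, u = 3.
The integral becomes 2·∫ u**5 du from 0 to 3, with antiderivative u**6/3.
Back in x: F(x) = 243*x**6.
Then F(1) - F(0) = (243) - (0) = 243.

243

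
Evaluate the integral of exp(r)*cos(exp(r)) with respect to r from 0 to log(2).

Let u = exp(r), so du = exp(r) dr. When r = 0, u = 1; when r = log(2), u = 2.
The integral becomes ∫ cos(u) du from 1 to 2, with antiderivative sin(u).
Back in r: F(r) = sin(exp(r)).
Then F(log(2)) - F(0) = (sin(2)) - (sin(1)) = -sin(1) + sin(2).

-sin(1) + sin(2)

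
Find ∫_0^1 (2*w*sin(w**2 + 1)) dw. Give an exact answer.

Let u = w**2 + 1, so du = 2*w dw. When w = 0, u = 1; when w = 1, u = 2.
The integral becomes ∫ sin(u) du from 1 to 2, with antiderivative -cos(u).
Back in w: F(w) = -cos(w**2 + 1).
Then F(1) - F(0) = (-cos(2)) - (-cos(1)) = -cos(2) + cos(1).

-cos(2) + cos(1)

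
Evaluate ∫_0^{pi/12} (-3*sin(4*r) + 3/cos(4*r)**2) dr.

-3/8 + 3*sqrt(3)/4

An antiderivative is F(r) = 3*cos(4*r)/4 + 3*tan(4*r)/4.
Then F(pi/12) - F(0) = (3/8 + 3*sqrt(3)/4) - (3/4) = -3/8 + 3*sqrt(3)/4.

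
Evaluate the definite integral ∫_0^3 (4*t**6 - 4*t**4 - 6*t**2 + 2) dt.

35256/35

By the power rule, an antiderivative is F(t) = 4*t**7/7 - 4*t**5/5 - 2*t**3 + 2*t.
Then F(3) - F(0) = (35256/35) - (0) = 35256/35.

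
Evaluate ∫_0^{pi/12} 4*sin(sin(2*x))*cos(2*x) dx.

Let u = sin(2*x), so du = 2*cos(2*x) dx. When x = 0, u = 0; when x = pi/12, u = 1/2.
The integral becomes 2·∫ sin(u) du from 0 to 1/2, with antiderivative -2*cos(u).
Back in x: F(x) = -2*cos(sin(2*x)).
Then F(pi/12) - F(0) = (-2*cos(1/2)) - (-2) = 2 - 2*cos(1/2).

2 - 2*cos(1/2)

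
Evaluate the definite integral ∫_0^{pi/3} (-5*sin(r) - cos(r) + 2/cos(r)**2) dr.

-5/2 + 3*sqrt(3)/2

An antiderivative is F(r) = -sin(r) + 5*cos(r) + 2*tan(r).
Then F(pi/3) - F(0) = (5/2 + 3*sqrt(3)/2) - (5) = -5/2 + 3*sqrt(3)/2.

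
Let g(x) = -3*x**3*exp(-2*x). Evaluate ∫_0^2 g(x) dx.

-9/8 + 213*exp(-4)/8

Integrate by parts 3 times (u = x^3, dv = -3*exp(-2*x) dx).
An antiderivative is F(x) = (12*x**3 + 18*x**2 + 18*x + 9)*exp(-2*x)/8.
Then F(2) - F(0) = (213*exp(-4)/8) - (9/8) = -9/8 + 213*exp(-4)/8.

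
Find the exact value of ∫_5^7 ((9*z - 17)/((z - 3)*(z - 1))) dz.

Factor the denominator: z**2 - 4*z + 3 = (z - 1)(z - 3).
Partial fractions: (9*z - 17)/((z - 3)*(z - 1)) = 4/(z - 1) + 5/(z - 3).
An antiderivative is F(z) = 5*log(z - 3) + 4*log(z - 1).
Then F(7) - F(5) = (4*log(3) + 14*log(2)) - (13*log(2)) = log(2) + 4*log(3).

log(2) + 4*log(3)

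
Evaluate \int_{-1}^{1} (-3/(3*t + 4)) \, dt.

An antiderivative is F(t) = -log(3*t + 4).
Then F(1) - F(-1) = (-log(7)) - (0) = -log(7).

-log(7)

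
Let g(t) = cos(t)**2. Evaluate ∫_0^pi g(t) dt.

Use the identity cos^2(t) = (1 + cos(2*t))/2.
An antiderivative is F(t) = t/2 + sin(2*t)/4.
Then F(pi) - F(0) = (pi/2) - (0) = pi/2.

pi/2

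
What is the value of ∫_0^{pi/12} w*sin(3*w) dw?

Integrate by parts once (u = w, dv = sin(3*w) dw).
An antiderivative is F(w) = -w*cos(3*w)/3 + sin(3*w)/9.
Then F(pi/12) - F(0) = (sqrt(2)*(4 - pi)/72) - (0) = sqrt(2)*(4 - pi)/72.

sqrt(2)*(4 - pi)/72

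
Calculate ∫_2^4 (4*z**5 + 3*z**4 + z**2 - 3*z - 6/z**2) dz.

By the power rule, an antiderivative is F(z) = 2*z**6/3 + 3*z**5/5 + z**3/3 - 3*z**2/2 + 6/z.
Then F(4) - F(2) = (33439/10) - (923/15) = 98471/30.

98471/30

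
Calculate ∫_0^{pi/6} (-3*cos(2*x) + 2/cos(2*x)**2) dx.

sqrt(3)/4

An antiderivative is F(x) = -3*sin(2*x)/2 + tan(2*x).
Then F(pi/6) - F(0) = (sqrt(3)/4) - (0) = sqrt(3)/4.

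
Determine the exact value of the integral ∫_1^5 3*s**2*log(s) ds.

Integrate by parts once (u = ln s, dv = 3*s**2 ds).
An antiderivative is F(s) = s**3*(3*log(s) - 1)/3.
Then F(5) - F(1) = (-125/3 + 125*log(5)) - (-1/3) = -124/3 + 125*log(5).

-124/3 + 125*log(5)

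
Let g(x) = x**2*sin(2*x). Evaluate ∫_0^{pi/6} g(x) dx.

-1/8 - pi**2/144 + sqrt(3)*pi/24

Integrate by parts twice (u = x^2, dv = sin(2*x) dx).
An antiderivative is F(x) = -x**2*cos(2*x)/2 + x*sin(2*x)/2 + cos(2*x)/4.
Then F(pi/6) - F(0) = (-pi**2/144 + 1/8 + sqrt(3)*pi/24) - (1/4) = -1/8 - pi**2/144 + sqrt(3)*pi/24.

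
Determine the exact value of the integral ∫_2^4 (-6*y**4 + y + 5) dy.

By the power rule, an antiderivative is F(y) = -6*y**5/5 + y**2/2 + 5*y.
Then F(4) - F(2) = (-6004/5) - (-132/5) = -5872/5.

-5872/5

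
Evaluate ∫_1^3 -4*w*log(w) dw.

Integrate by parts once (u = ln w, dv = -4*w dw).
An antiderivative is F(w) = -w**2*(2*log(w) - 1).
Then F(3) - F(1) = (9 - 18*log(3)) - (1) = 8 - 18*log(3).

8 - 18*log(3)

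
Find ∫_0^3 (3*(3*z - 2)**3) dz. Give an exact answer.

2385/4

Let u = 3*z - 2, so du = 3 dz. When z = 0, u = -2; when z = 3, u = 7.
The integral becomes ∫ u**3 du from -2 to 7, with antiderivative u**4/4.
Back in z: F(z) = (3*z - 2)**4/4.
Then F(3) - F(0) = (2401/4) - (4) = 2385/4.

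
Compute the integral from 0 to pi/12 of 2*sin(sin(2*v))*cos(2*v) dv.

Let u = sin(2*v), so du = 2*cos(2*v) dv. When v = 0, u = 0; when v = pi/12, u = 1/2.
The integral becomes ∫ sin(u) du from 0 to 1/2, with antiderivative -cos(u).
Back in v: F(v) = -cos(sin(2*v)).
Then F(pi/12) - F(0) = (-cos(1/2)) - (-1) = 1 - cos(1/2).

1 - cos(1/2)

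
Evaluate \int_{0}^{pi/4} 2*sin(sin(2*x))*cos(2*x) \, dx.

1 - cos(1)

Let u = sin(2*x), so du = 2*cos(2*x) dx. When x = 0, u = 0; when x = pi/4, u = 1.
The integral becomes ∫ sin(u) du from 0 to 1, with antiderivative -cos(u).
Back in x: F(x) = -cos(sin(2*x)).
Then F(pi/4) - F(0) = (-cos(1)) - (-1) = 1 - cos(1).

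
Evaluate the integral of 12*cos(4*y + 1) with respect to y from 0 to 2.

Let u = 4*y + 1, so du = 4 dy. When y = 0, u = 1; when y = 2, u = 9.
The integral becomes 3·∫ cos(u) du from 1 to 9, with antiderivative 3*sin(u).
Back in y: F(y) = 3*sin(4*y + 1).
Then F(2) - F(0) = (3*sin(9)) - (3*sin(1)) = -3*sin(1) + 3*sin(9).

-3*sin(1) + 3*sin(9)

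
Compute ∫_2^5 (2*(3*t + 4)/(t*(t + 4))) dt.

Factor the denominator: t**2 + 4*t = (t + 4)t.
Partial fractions: 2*(3*t + 4)/(t*(t + 4)) = 4/(t + 4) + 2/t.
An antiderivative is F(t) = 2*log(t) + 4*log(t + 4).
Then F(5) - F(2) = (2*log(5) + 8*log(3)) - (6*log(2) + 4*log(3)) = -6*log(2) + 2*log(5) + 4*log(3).

-6*log(2) + 2*log(5) + 4*log(3)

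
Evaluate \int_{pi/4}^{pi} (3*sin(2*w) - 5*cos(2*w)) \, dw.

An antiderivative is F(w) = -5*sin(2*w)/2 - 3*cos(2*w)/2.
Then F(pi) - F(pi/4) = (-3/2) - (-5/2) = 1.

1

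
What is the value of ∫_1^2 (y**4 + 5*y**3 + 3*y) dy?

By the power rule, an antiderivative is F(y) = y**5/5 + 5*y**4/4 + 3*y**2/2.
Then F(2) - F(1) = (162/5) - (59/20) = 589/20.

589/20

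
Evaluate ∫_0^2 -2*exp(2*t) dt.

1 - exp(4)

An antiderivative is F(t) = -exp(2*t).
Then F(2) - F(0) = (-exp(4)) - (-1) = 1 - exp(4).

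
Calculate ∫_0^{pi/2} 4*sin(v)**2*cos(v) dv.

4/3

Let u = sin(v), so du = cos(v) dv. When v = 0, u = 0; when v = pi/2, u = 1.
The integral becomes 4·∫ u**2 du from 0 to 1, with antiderivative 4*u**3/3.
Back in v: F(v) = 4*sin(v)**3/3.
Then F(pi/2) - F(0) = (4/3) - (0) = 4/3.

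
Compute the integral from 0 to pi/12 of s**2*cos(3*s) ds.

Integrate by parts twice (u = s^2, dv = cos(3*s) ds).
An antiderivative is F(s) = s**2*sin(3*s)/3 + 2*s*cos(3*s)/9 - 2*sin(3*s)/27.
Then F(pi/12) - F(0) = (sqrt(2)*(-32 + pi**2 + 8*pi)/864) - (0) = sqrt(2)*(-32 + pi**2 + 8*pi)/864.

sqrt(2)*(-32 + pi**2 + 8*pi)/864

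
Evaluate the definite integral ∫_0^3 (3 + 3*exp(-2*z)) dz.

21/2 - 3*exp(-6)/2

An antiderivative is F(z) = 3*z - 3*exp(-2*z)/2.
Then F(3) - F(0) = (9 - 3*exp(-6)/2) - (-3/2) = 21/2 - 3*exp(-6)/2.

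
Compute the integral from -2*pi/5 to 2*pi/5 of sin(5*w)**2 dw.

2*pi/5

Use the identity sin^2(5*w) = (1 - cos(10*w))/2.
An antiderivative is F(w) = w/2 - sin(10*w)/20.
Then F(2*pi/5) - F(-2*pi/5) = (pi/5) - (-pi/5) = 2*pi/5.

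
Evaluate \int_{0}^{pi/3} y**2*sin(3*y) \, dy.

Integrate by parts twice (u = y^2, dv = sin(3*y) dy).
An antiderivative is F(y) = -y**2*cos(3*y)/3 + 2*y*sin(3*y)/9 + 2*cos(3*y)/27.
Then F(pi/3) - F(0) = (-2/27 + pi**2/27) - (2/27) = -4/27 + pi**2/27.

-4/27 + pi**2/27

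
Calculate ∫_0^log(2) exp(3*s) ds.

Let u = exp(s), so du = exp(s) ds. When s = 0, u = 1; when s = log(2), u = 2.
The integral becomes ∫ u**2 du from 1 to 2, with antiderivative u**3/3.
Back in s: F(s) = exp(3*s)/3.
Then F(log(2)) - F(0) = (8/3) - (1/3) = 7/3.

7/3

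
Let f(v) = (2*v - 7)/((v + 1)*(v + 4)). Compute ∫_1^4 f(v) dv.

Factor the denominator: v**2 + 5*v + 4 = (v + 4)(v + 1).
Partial fractions: (2*v - 7)/((v + 1)*(v + 4)) = 5/(v + 4) - 3/(v + 1).
An antiderivative is F(v) = -3*log(v + 1) + 5*log(v + 4).
Then F(4) - F(1) = (-3*log(5) + 15*log(2)) - (-3*log(2) + 5*log(5)) = -8*log(5) + 18*log(2).

-8*log(5) + 18*log(2)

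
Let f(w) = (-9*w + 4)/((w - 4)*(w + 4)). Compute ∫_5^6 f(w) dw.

Factor the denominator: w**2 - 16 = (w + 4)(w - 4).
Partial fractions: (-9*w + 4)/((w - 4)*(w + 4)) = -5/(w + 4) - 4/(w - 4).
An antiderivative is F(w) = -4*log(w - 4) - 5*log(w + 4).
Then F(6) - F(5) = (-5*log(5) - 9*log(2)) - (-10*log(3)) = -5*log(5) - 9*log(2) + 10*log(3).

-5*log(5) - 9*log(2) + 10*log(3)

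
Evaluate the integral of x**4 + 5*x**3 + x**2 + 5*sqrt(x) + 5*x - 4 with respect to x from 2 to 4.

By the power rule, an antiderivative is F(x) = x**5/5 + 5*x**4/4 + 10*x**(3/2)/3 + x**3/3 + 5*x**2/2 - 4*x.
Then F(4) - F(2) = (2984/5) - (20*sqrt(2)/3 + 466/15) = 8486/15 - 20*sqrt(2)/3.

8486/15 - 20*sqrt(2)/3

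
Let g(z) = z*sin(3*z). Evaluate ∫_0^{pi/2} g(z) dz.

-1/9

Integrate by parts once (u = z, dv = sin(3*z) dz).
An antiderivative is F(z) = -z*cos(3*z)/3 + sin(3*z)/9.
Then F(pi/2) - F(0) = (-1/9) - (0) = -1/9.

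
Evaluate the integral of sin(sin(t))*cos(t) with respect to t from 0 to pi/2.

1 - cos(1)

Let u = sin(t), so du = cos(t) dt. When t = 0, u = 0; when t = pi/2, u = 1.
The integral becomes ∫ sin(u) du from 0 to 1, with antiderivative -cos(u).
Back in t: F(t) = -cos(sin(t)).
Then F(pi/2) - F(0) = (-cos(1)) - (-1) = 1 - cos(1).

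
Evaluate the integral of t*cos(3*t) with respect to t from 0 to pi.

Integrate by parts once (u = t, dv = cos(3*t) dt).
An antiderivative is F(t) = t*sin(3*t)/3 + cos(3*t)/9.
Then F(pi) - F(0) = (-1/9) - (1/9) = -2/9.

-2/9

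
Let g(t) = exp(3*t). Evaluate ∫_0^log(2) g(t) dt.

7/3

Let u = exp(t), so du = exp(t) dt. When t = 0, u = 1; when t = log(2), u = 2.
The integral becomes ∫ u**2 du from 1 to 2, with antiderivative u**3/3.
Back in t: F(t) = exp(3*t)/3.
Then F(log(2)) - F(0) = (8/3) - (1/3) = 7/3.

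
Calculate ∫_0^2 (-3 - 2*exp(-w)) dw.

-8 + 2*exp(-2)

An antiderivative is F(w) = -3*w + 2*exp(-w).
Then F(2) - F(0) = (-6 + 2*exp(-2)) - (2) = -8 + 2*exp(-2).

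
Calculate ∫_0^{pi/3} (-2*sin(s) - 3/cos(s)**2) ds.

-3*sqrt(3) - 1

An antiderivative is F(s) = 2*cos(s) - 3*tan(s).
Then F(pi/3) - F(0) = (1 - 3*sqrt(3)) - (2) = -3*sqrt(3) - 1.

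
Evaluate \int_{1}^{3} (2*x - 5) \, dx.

By the power rule, an antiderivative is F(x) = x**2 - 5*x.
Then F(3) - F(1) = (-6) - (-4) = -2.

-2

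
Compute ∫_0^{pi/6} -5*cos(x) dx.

An antiderivative is F(x) = -5*sin(x).
Then F(pi/6) - F(0) = (-5/2) - (0) = -5/2.

-5/2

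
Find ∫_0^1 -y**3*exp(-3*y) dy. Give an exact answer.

-2/27 + 26*exp(-3)/27

Integrate by parts 3 times (u = y^3, dv = -exp(-3*y) dy).
An antiderivative is F(y) = (9*y**3 + 9*y**2 + 6*y + 2)*exp(-3*y)/27.
Then F(1) - F(0) = (26*exp(-3)/27) - (2/27) = -2/27 + 26*exp(-3)/27.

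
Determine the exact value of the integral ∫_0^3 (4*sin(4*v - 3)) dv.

Let u = 4*v - 3, so du = 4 dv. When v = 0, u = -3; when v = 3, u = 9.
The integral becomes ∫ sin(u) du from -3 to 9, with antiderivative -cos(u).
Back in v: F(v) = -cos(4*v - 3).
Then F(3) - F(0) = (-cos(9)) - (-cos(3)) = cos(3) - cos(9).

cos(3) - cos(9)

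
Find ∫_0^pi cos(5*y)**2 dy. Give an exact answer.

pi/2

Use the identity cos^2(5*y) = (1 + cos(10*y))/2.
An antiderivative is F(y) = y/2 + sin(10*y)/20.
Then F(pi) - F(0) = (pi/2) - (0) = pi/2.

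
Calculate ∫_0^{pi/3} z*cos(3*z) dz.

-2/9

Integrate by parts once (u = z, dv = cos(3*z) dz).
An antiderivative is F(z) = z*sin(3*z)/3 + cos(3*z)/9.
Then F(pi/3) - F(0) = (-1/9) - (1/9) = -2/9.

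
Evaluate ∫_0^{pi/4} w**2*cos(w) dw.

Integrate by parts twice (u = w^2, dv = cos(w) dw).
An antiderivative is F(w) = w**2*sin(w) + 2*w*cos(w) - 2*sin(w).
Then F(pi/4) - F(0) = (sqrt(2)*(-32 + pi**2 + 8*pi)/32) - (0) = sqrt(2)*(-32 + pi**2 + 8*pi)/32.

sqrt(2)*(-32 + pi**2 + 8*pi)/32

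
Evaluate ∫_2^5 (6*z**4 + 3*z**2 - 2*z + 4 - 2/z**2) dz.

3819

By the power rule, an antiderivative is F(z) = 6*z**5/5 + z**3 - z**2 + 4*z + 2/z.
Then F(5) - F(2) = (19352/5) - (257/5) = 3819.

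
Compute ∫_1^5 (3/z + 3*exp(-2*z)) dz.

-3*exp(-10)/2 + 3*exp(-2)/2 + 3*log(5)

An antiderivative is F(z) = 3*log(z) - 3*exp(-2*z)/2.
Then F(5) - F(1) = (-3*exp(-10)/2 + 3*log(5)) - (-3*exp(-2)/2) = -3*exp(-10)/2 + 3*exp(-2)/2 + 3*log(5).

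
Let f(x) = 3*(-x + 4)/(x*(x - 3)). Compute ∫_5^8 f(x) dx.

Factor the denominator: x**2 - 3*x = x(x - 3).
Partial fractions: 3*(-x + 4)/(x*(x - 3)) = -4/x + 1/(x - 3).
An antiderivative is F(x) = -4*log(x) + log(x - 3).
Then F(8) - F(5) = (-12*log(2) + log(5)) - (-4*log(5) + log(2)) = -13*log(2) + 5*log(5).

-13*log(2) + 5*log(5)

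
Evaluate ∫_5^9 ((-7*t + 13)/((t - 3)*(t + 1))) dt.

-5*log(5) + 3*log(3)

Factor the denominator: t**2 - 2*t - 3 = (t + 1)(t - 3).
Partial fractions: (-7*t + 13)/((t - 3)*(t + 1)) = -5/(t + 1) - 2/(t - 3).
An antiderivative is F(t) = -2*log(t - 3) - 5*log(t + 1).
Then F(9) - F(5) = (-5*log(5) - 7*log(2) - 2*log(3)) - (-5*log(3) - 7*log(2)) = -5*log(5) + 3*log(3).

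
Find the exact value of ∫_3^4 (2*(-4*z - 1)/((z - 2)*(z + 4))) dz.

-18*log(2) + 5*log(7)

Factor the denominator: z**2 + 2*z - 8 = (z + 4)(z - 2).
Partial fractions: 2*(-4*z - 1)/((z - 2)*(z + 4)) = -5/(z + 4) - 3/(z - 2).
An antiderivative is F(z) = -3*log(z - 2) - 5*log(z + 4).
Then F(4) - F(3) = (-18*log(2)) - (-5*log(7)) = -18*log(2) + 5*log(7).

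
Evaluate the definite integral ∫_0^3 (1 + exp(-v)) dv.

4 - exp(-3)

An antiderivative is F(v) = v - exp(-v).
Then F(3) - F(0) = (3 - exp(-3)) - (-1) = 4 - exp(-3).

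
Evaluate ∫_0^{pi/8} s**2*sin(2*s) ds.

-1/4 - sqrt(2)*pi**2/256 + sqrt(2)*pi/32 + sqrt(2)/8

Integrate by parts twice (u = s^2, dv = sin(2*s) ds).
An antiderivative is F(s) = -s**2*cos(2*s)/2 + s*sin(2*s)/2 + cos(2*s)/4.
Then F(pi/8) - F(0) = (sqrt(2)*(-pi**2 + 8*pi + 32)/256) - (1/4) = -1/4 - sqrt(2)*pi**2/256 + sqrt(2)*pi/32 + sqrt(2)/8.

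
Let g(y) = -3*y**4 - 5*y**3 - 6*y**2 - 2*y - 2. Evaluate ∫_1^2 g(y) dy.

By the power rule, an antiderivative is F(y) = -3*y**5/5 - 5*y**4/4 - 2*y**3 - y**2 - 2*y.
Then F(2) - F(1) = (-316/5) - (-137/20) = -1127/20.

-1127/20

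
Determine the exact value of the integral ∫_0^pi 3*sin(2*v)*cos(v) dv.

Use the identity sin(2*v)cos(v) = [sin(3*v) + sin(v)]/2.
An antiderivative is F(v) = -3*cos(v)/2 - cos(3*v)/2.
Then F(pi) - F(0) = (2) - (-2) = 4.

4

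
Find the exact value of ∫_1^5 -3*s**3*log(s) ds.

117 - 1875*log(5)/4

Integrate by parts once (u = ln s, dv = -3*s**3 ds).
An antiderivative is F(s) = -3*s**4*(4*log(s) - 1)/16.
Then F(5) - F(1) = (1875/16 - 1875*log(5)/4) - (3/16) = 117 - 1875*log(5)/4.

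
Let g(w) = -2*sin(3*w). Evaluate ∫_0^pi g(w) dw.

An antiderivative is F(w) = 2*cos(3*w)/3.
Then F(pi) - F(0) = (-2/3) - (2/3) = -4/3.

-4/3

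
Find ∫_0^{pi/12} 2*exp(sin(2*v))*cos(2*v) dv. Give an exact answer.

Let u = sin(2*v), so du = 2*cos(2*v) dv. When v = 0, u = 0; when v = pi/12, u = 1/2.
The integral becomes ∫ exp(u) du from 0 to 1/2, with antiderivative exp(u).
Back in v: F(v) = exp(sin(2*v)).
Then F(pi/12) - F(0) = (exp(1/2)) - (1) = -1 + exp(1/2).

-1 + exp(1/2)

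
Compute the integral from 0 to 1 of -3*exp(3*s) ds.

An antiderivative is F(s) = -exp(3*s).
Then F(1) - F(0) = (-exp(3)) - (-1) = 1 - exp(3).

1 - exp(3)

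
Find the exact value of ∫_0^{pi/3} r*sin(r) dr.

-pi/6 + sqrt(3)/2

Integrate by parts once (u = r, dv = sin(r) dr).
An antiderivative is F(r) = -r*cos(r) + sin(r).
Then F(pi/3) - F(0) = (-pi/6 + sqrt(3)/2) - (0) = -pi/6 + sqrt(3)/2.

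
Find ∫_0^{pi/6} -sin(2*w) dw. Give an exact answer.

-1/4

An antiderivative is F(w) = cos(2*w)/2.
Then F(pi/6) - F(0) = (1/4) - (1/2) = -1/4.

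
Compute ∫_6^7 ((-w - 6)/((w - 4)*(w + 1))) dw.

Factor the denominator: w**2 - 3*w - 4 = (w + 1)(w - 4).
Partial fractions: (-w - 6)/((w - 4)*(w + 1)) = 1/(w + 1) - 2/(w - 4).
An antiderivative is F(w) = -2*log(w - 4) + log(w + 1).
Then F(7) - F(6) = (log(8/9)) - (log(7/4)) = log(32/63).

log(32/63)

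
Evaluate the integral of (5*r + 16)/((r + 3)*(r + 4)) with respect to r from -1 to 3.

Factor the denominator: r**2 + 7*r + 12 = (r + 4)(r + 3).
Partial fractions: (5*r + 16)/((r + 3)*(r + 4)) = 4/(r + 4) + 1/(r + 3).
An antiderivative is F(r) = log(r + 3) + 4*log(r + 4).
Then F(3) - F(-1) = (log(2) + log(3) + 4*log(7)) - (log(2) + 4*log(3)) = -3*log(3) + 4*log(7).

-3*log(3) + 4*log(7)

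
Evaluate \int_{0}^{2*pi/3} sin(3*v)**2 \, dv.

pi/3

Use the identity sin^2(3*v) = (1 - cos(6*v))/2.
An antiderivative is F(v) = v/2 - sin(6*v)/12.
Then F(2*pi/3) - F(0) = (pi/3) - (0) = pi/3.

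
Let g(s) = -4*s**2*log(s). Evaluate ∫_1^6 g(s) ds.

-288*log(3) - 288*log(2) + 860/9

Integrate by parts once (u = ln s, dv = -4*s**2 ds).
An antiderivative is F(s) = -4*s**3*(3*log(s) - 1)/9.
Then F(6) - F(1) = (-288*log(3) - 288*log(2) + 96) - (4/9) = -288*log(3) - 288*log(2) + 860/9.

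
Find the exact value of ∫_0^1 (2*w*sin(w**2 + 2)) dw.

cos(2) - cos(3)

Let u = w**2 + 2, so du = 2*w dw. When w = 0, u = 2; when w = 1, u = 3.
The integral becomes ∫ sin(u) du from 2 to 3, with antiderivative -cos(u).
Back in w: F(w) = -cos(w**2 + 2).
Then F(1) - F(0) = (-cos(3)) - (-cos(2)) = cos(2) - cos(3).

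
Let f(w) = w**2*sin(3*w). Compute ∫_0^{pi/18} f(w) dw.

-2/27 - sqrt(3)*pi**2/1944 + pi/162 + sqrt(3)/27

Integrate by parts twice (u = w^2, dv = sin(3*w) dw).
An antiderivative is F(w) = -w**2*cos(3*w)/3 + 2*w*sin(3*w)/9 + 2*cos(3*w)/27.
Then F(pi/18) - F(0) = (-sqrt(3)*pi**2/1944 + pi/162 + sqrt(3)/27) - (2/27) = -2/27 - sqrt(3)*pi**2/1944 + pi/162 + sqrt(3)/27.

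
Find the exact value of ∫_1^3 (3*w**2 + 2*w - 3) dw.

28

By the power rule, an antiderivative is F(w) = w**3 + w**2 - 3*w.
Then F(3) - F(1) = (27) - (-1) = 28.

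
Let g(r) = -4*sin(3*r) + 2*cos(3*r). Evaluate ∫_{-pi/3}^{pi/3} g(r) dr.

0

An antiderivative is F(r) = 2*sin(3*r)/3 + 4*cos(3*r)/3.
Then F(pi/3) - F(-pi/3) = (-4/3) - (-4/3) = 0.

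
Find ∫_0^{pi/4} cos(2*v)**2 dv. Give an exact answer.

Use the identity cos^2(2*v) = (1 + cos(4*v))/2.
An antiderivative is F(v) = v/2 + sin(4*v)/8.
Then F(pi/4) - F(0) = (pi/8) - (0) = pi/8.

pi/8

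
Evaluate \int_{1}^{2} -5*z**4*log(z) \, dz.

Integrate by parts once (u = ln z, dv = -5*z**4 dz).
An antiderivative is F(z) = -z**5*(5*log(z) - 1)/5.
Then F(2) - F(1) = (32/5 - 32*log(2)) - (1/5) = 31/5 - 32*log(2).

31/5 - 32*log(2)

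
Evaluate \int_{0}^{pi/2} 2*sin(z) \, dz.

An antiderivative is F(z) = -2*cos(z).
Then F(pi/2) - F(0) = (0) - (-2) = 2.

2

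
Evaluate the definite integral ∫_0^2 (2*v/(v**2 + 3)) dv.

Let u = v**2 + 3, so du = 2*v dv. When v = 0, u = 3; when v = 2, u = 7.
The integral becomes ∫ 1/u du from 3 to 7, with antiderivative log(u).
Back in v: F(v) = log(v**2 + 3).
Then F(2) - F(0) = (log(7)) - (log(3)) = log(7/3).

log(7/3)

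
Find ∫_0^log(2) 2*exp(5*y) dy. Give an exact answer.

62/5

Let u = exp(y), so du = exp(y) dy. When y = 0, u = 1; when y = log(2), u = 2.
The integral becomes 2·∫ u**4 du from 1 to 2, with antiderivative 2*u**5/5.
Back in y: F(y) = 2*exp(5*y)/5.
Then F(log(2)) - F(0) = (64/5) - (2/5) = 62/5.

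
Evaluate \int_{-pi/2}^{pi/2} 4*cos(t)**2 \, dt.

Use the identity cos^2(t) = (1 + cos(2*t))/2.
An antiderivative is F(t) = 2*t + sin(2*t).
Then F(pi/2) - F(-pi/2) = (pi) - (-pi) = 2*pi.

2*pi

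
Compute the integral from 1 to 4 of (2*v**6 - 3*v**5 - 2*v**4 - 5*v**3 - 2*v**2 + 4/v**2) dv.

By the power rule, an antiderivative is F(v) = 2*v**7/7 - v**6/2 - 2*v**5/5 - 5*v**4/4 - 2*v**3/3 - 4/v.
Then F(4) - F(1) = (195287/105) - (-2743/420) = 261297/140.

261297/140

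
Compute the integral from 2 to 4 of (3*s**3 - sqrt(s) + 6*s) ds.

4*sqrt(2)/3 + 632/3

By the power rule, an antiderivative is F(s) = 3*s**4/4 - 2*s**(3/2)/3 + 3*s**2.
Then F(4) - F(2) = (704/3) - (24 - 4*sqrt(2)/3) = 4*sqrt(2)/3 + 632/3.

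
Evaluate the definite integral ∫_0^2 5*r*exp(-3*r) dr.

5/9 - 35*exp(-6)/9

Integrate by parts once (u = r, dv = 5*exp(-3*r) dr).
An antiderivative is F(r) = (-15*r - 5)*exp(-3*r)/9.
Then F(2) - F(0) = (-35*exp(-6)/9) - (-5/9) = 5/9 - 35*exp(-6)/9.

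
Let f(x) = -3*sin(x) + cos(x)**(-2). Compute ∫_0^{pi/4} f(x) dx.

An antiderivative is F(x) = 3*cos(x) + tan(x).
Then F(pi/4) - F(0) = (1 + 3*sqrt(2)/2) - (3) = -2 + 3*sqrt(2)/2.

-2 + 3*sqrt(2)/2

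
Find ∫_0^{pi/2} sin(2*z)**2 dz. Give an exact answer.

Use the identity sin^2(2*z) = (1 - cos(4*z))/2.
An antiderivative is F(z) = z/2 - sin(4*z)/8.
Then F(pi/2) - F(0) = (pi/4) - (0) = pi/4.

pi/4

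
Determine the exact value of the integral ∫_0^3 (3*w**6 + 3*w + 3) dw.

13437/14

By the power rule, an antiderivative is F(w) = 3*w**7/7 + 3*w**2/2 + 3*w.
Then F(3) - F(0) = (13437/14) - (0) = 13437/14.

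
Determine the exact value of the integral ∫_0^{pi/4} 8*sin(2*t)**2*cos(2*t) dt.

Let u = sin(2*t), so du = 2*cos(2*t) dt. When t = 0, u = 0; when t = pi/4, u = 1.
The integral becomes 4·∫ u**2 du from 0 to 1, with antiderivative 4*u**3/3.
Back in t: F(t) = 4*sin(2*t)**3/3.
Then F(pi/4) - F(0) = (4/3) - (0) = 4/3.

4/3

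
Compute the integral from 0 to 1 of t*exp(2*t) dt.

Integrate by parts once (u = t, dv = exp(2*t) dt).
An antiderivative is F(t) = (2*t - 1)*exp(2*t)/4.
Then F(1) - F(0) = (exp(2)/4) - (-1/4) = 1/4 + exp(2)/4.

1/4 + exp(2)/4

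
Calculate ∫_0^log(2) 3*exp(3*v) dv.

7

Let u = exp(v), so du = exp(v) dv. When v = 0, u = 1; when v = log(2), u = 2.
The integral becomes 3·∫ u**2 du from 1 to 2, with antiderivative u**3.
Back in v: F(v) = exp(3*v).
Then F(log(2)) - F(0) = (8) - (1) = 7.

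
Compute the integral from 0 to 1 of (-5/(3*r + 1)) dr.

-10*log(2)/3

An antiderivative is F(r) = -5*log(3*r + 1)/3.
Then F(1) - F(0) = (-10*log(2)/3) - (0) = -10*log(2)/3.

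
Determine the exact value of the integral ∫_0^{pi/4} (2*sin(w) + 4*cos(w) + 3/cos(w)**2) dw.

An antiderivative is F(w) = 4*sin(w) - 2*cos(w) + 3*tan(w).
Then F(pi/4) - F(0) = (sqrt(2) + 3) - (-2) = sqrt(2) + 5.

sqrt(2) + 5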